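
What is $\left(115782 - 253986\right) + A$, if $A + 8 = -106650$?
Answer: $-244862$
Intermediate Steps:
$A = -106658$ ($A = -8 - 106650 = -106658$)
$\left(115782 - 253986\right) + A = \left(115782 - 253986\right) - 106658 = -138204 - 106658 = -244862$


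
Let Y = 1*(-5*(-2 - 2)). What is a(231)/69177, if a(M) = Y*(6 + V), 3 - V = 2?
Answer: 140/69177 ≈ 0.0020238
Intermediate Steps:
V = 1 (V = 3 - 1*2 = 3 - 2 = 1)
Y = 20 (Y = 1*(-5*(-4)) = 1*20 = 20)
a(M) = 140 (a(M) = 20*(6 + 1) = 20*7 = 140)
a(231)/69177 = 140/69177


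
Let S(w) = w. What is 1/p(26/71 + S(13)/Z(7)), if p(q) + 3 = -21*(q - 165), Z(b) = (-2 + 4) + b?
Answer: 213/729307 ≈ 0.00029206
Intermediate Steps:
Z(b) = 2 + b
p(q) = 3462 - 21*q (p(q) = -3 - 21*(q - 165) = -3 - 21*(-165 + q) = -3 + (3465 - 21*q) = 3462 - 21*q)
1/p(26/71 + S(13)/Z(7)) = 1/(3462 - 21*(26/71 + 13/(2 + 7))) = 1/(3462 - 21*(26*(1/71) + 13/9)) = 1/(3462 - 21*(26/71 + 13*(⅑))) = 1/(3462 - 21*(26/71 + 13/9)) = 1/(3462 - 21*1157/639) = 1/(3462 - 8099/213) = 1/(729307/213) = 213/729307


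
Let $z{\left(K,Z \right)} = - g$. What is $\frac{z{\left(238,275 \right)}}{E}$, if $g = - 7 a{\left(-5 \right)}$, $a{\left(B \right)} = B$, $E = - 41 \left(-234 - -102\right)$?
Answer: $- \frac{35}{5412} \approx -0.0064671$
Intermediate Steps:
$E = 5412$ ($E = - 41 \left(-234 + 102\right) = \left(-41\right) \left(-132\right) = 5412$)
$g = 35$ ($g = \left(-7\right) \left(-5\right) = 35$)
$z{\left(K,Z \right)} = -35$ ($z{\left(K,Z \right)} = \left(-1\right) 35 = -35$)
$\frac{z{\left(238,275 \right)}}{E} = - \frac{35}{5412}$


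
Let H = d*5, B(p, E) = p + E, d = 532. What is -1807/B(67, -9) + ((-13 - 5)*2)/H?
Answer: -1202177/38570 ≈ -31.169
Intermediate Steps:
B(p, E) = E + p
H = 2660 (H = 532*5 = 2660)
-1807/B(67, -9) + ((-13 - 5)*2)/H = -1807/(-9 + 67) + ((-13 - 5)*2)/2660 = -1807/58 - 18*2*(1/2660) = -1807*1/58 - 36*1/2660 = -1807/58 - 9/665 = -1202177/38570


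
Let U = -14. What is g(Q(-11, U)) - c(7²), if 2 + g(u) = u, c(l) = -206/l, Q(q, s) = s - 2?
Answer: -676/49 ≈ -13.796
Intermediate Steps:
Q(q, s) = -2 + s
g(u) = -2 + u
g(Q(-11, U)) - c(7²) = (-2 + (-2 - 14)) - (-206)/(7²) = (-2 - 16) - (-206)/49 = -18 - (-206)/49 = -18 - 1*(-206/49) = -18 + 206/49 = -676/49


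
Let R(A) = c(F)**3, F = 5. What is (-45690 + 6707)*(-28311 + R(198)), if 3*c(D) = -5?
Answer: 29803361126/27 ≈ 1.1038e+9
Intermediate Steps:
c(D) = -5/3 (c(D) = (1/3)*(-5) = -5/3)
R(A) = -125/27 (R(A) = (-5/3)**3 = -125/27)
(-45690 + 6707)*(-28311 + R(198)) = (-45690 + 6707)*(-28311 - 125/27) = -38983*(-764522/27) = 29803361126/27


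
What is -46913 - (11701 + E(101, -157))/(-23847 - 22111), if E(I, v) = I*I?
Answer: -1078002876/22979 ≈ -46913.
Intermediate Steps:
E(I, v) = I**2
-46913 - (11701 + E(101, -157))/(-23847 - 22111) = -46913 - (11701 + 101**2)/(-23847 - 22111) = -46913 - (11701 + 10201)/(-45958) = -46913 - 21902*(-1)/45958 = -46913 - 1*(-10951/22979) = -46913 + 10951/22979 = -1078002876/22979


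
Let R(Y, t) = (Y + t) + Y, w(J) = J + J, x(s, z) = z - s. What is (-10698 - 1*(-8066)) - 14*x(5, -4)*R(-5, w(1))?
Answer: -3640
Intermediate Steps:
w(J) = 2*J
R(Y, t) = t + 2*Y
(-10698 - 1*(-8066)) - 14*x(5, -4)*R(-5, w(1)) = (-10698 - 1*(-8066)) - 14*(-4 - 1*5)*(2*1 + 2*(-5)) = (-10698 + 8066) - 14*(-4 - 5)*(2 - 10) = -2632 - 14*(-9)*(-8) = -2632 - (-126)*(-8) = -2632 - 1*1008 = -2632 - 1008 = -3640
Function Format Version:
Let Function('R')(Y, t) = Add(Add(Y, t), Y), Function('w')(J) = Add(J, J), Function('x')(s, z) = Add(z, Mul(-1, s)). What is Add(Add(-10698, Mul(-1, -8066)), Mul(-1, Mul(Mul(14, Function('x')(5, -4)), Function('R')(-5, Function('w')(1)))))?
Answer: -3640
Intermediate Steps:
Function('w')(J) = Mul(2, J)
Function('R')(Y, t) = Add(t, Mul(2, Y))
Add(Add(-10698, Mul(-1, -8066)), Mul(-1, Mul(Mul(14, Function('x')(5, -4)), Function('R')(-5, Function('w')(1))))) = Add(Add(-10698, Mul(-1, -8066)), Mul(-1, Mul(Mul(14, Add(-4, Mul(-1, 5))), Add(Mul(2, 1), Mul(2, -5))))) = Add(Add(-10698, 8066), Mul(-1, Mul(Mul(14, Add(-4, -5)), Add(2, -10)))) = Add(-2632, Mul(-1, Mul(Mul(14, -9), -8))) = Add(-2632, Mul(-1, Mul(-126, -8))) = Add(-2632, Mul(-1, 1008)) = Add(-2632, -1008) = -3640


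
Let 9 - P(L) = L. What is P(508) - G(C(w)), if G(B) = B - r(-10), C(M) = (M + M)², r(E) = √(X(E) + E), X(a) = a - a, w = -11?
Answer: -983 + I*√10 ≈ -983.0 + 3.1623*I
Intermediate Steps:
X(a) = 0
P(L) = 9 - L
r(E) = √E (r(E) = √(0 + E) = √E)
C(M) = 4*M² (C(M) = (2*M)² = 4*M²)
G(B) = B - I*√10 (G(B) = B - √(-10) = B - I*√10)
P(508) - G(C(w)) = (9 - 1*508) - (4*(-11)² - I*√10) = (9 - 508) - (4*121 - I*√10) = -499 - (484 - I*√10) = -499 + (-484 + I*√10) = -983 + I*√10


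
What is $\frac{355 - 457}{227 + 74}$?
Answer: $- \frac{102}{301} \approx -0.33887$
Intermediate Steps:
$\frac{355 - 457}{227 + 74} = - \frac{102}{301}$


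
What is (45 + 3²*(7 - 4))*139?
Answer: 10008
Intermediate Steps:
(45 + 3²*(7 - 4))*139 = (45 + 9*3)*139 = (45 + 27)*139 = 72*139 = 10008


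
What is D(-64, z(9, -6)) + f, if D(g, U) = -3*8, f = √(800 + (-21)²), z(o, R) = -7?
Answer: -24 + √1241 ≈ 11.228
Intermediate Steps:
f = √1241 (f = √(800 + 441) = √1241 ≈ 35.228)
D(g, U) = -24
D(-64, z(9, -6)) + f = -24 + √1241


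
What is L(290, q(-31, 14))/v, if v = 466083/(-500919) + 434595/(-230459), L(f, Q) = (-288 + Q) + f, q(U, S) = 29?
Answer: -1192893348817/108369971634 ≈ -11.008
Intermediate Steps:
L(f, Q) = -288 + Q + f
v = -108369971634/38480430607 (v = 466083*(-1/500919) + 434595*(-1/230459) = -155361/166973 - 434595/230459 = -108369971634/38480430607 ≈ -2.8162)
L(290, q(-31, 14))/v = (-288 + 29 + 290)/(-108369971634/38480430607) = 31*(-38480430607/108369971634) = -1192893348817/108369971634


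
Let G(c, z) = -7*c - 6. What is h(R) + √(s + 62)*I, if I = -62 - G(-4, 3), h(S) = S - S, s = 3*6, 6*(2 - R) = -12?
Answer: -336*√5 ≈ -751.32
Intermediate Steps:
R = 4 (R = 2 - ⅙*(-12) = 2 + 2 = 4)
s = 18
G(c, z) = -6 - 7*c
h(S) = 0
I = -84 (I = -62 - (-6 - 7*(-4)) = -62 - (-6 + 28) = -62 - 1*22 = -62 - 22 = -84)
h(R) + √(s + 62)*I = 0 + √(18 + 62)*(-84) = 0 + √80*(-84) = 0 + (4*√5)*(-84) = 0 - 336*√5 = -336*√5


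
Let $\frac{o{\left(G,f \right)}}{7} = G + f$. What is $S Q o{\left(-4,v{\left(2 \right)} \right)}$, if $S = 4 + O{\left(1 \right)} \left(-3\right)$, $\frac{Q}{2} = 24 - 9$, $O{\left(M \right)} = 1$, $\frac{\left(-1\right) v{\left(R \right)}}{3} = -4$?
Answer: $1680$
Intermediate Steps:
$v{\left(R \right)} = 12$ ($v{\left(R \right)} = \left(-3\right) \left(-4\right) = 12$)
$o{\left(G,f \right)} = 7 G + 7 f$ ($o{\left(G,f \right)} = 7 \left(G + f\right) = 7 G + 7 f$)
$Q = 30$ ($Q = 2 \left(24 - 9\right) = 2 \cdot 15 = 30$)
$S = 1$ ($S = 4 + 1 \left(-3\right) = 4 - 3 = 1$)
$S Q o{\left(-4,v{\left(2 \right)} \right)} = 1 \cdot 30 \left(7 \left(-4\right) + 7 \cdot 12\right) = 30 \left(-28 + 84\right) = 30 \cdot 56 = 1680$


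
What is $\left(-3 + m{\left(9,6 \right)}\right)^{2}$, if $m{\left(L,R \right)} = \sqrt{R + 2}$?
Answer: $17 - 12 \sqrt{2} \approx 0.029437$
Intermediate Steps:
$m{\left(L,R \right)} = \sqrt{2 + R}$
$\left(-3 + m{\left(9,6 \right)}\right)^{2} = \left(-3 + \sqrt{2 + 6}\right)^{2} = \left(-3 + \sqrt{8}\right)^{2} = \left(-3 + 2 \sqrt{2}\right)^{2}$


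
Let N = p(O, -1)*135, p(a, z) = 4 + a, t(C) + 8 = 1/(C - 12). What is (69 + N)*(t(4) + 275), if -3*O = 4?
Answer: 915915/8 ≈ 1.1449e+5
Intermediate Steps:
t(C) = -8 + 1/(-12 + C) (t(C) = -8 + 1/(C - 12) = -8 + 1/(-12 + C))
O = -4/3 (O = -1/3*4 = -4/3 ≈ -1.3333)
N = 360 (N = (4 - 4/3)*135 = (8/3)*135 = 360)
(69 + N)*(t(4) + 275) = (69 + 360)*((97 - 8*4)/(-12 + 4) + 275) = 429*((97 - 32)/(-8) + 275) = 429*(-1/8*65 + 275) = 429*(-65/8 + 275) = 429*(2135/8) = 915915/8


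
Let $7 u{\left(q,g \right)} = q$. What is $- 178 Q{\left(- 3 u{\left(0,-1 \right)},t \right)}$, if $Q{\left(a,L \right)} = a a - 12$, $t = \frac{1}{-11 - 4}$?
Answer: $2136$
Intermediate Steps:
$t = - \frac{1}{15}$ ($t = \frac{1}{-15} = - \frac{1}{15} \approx -0.066667$)
$u{\left(q,g \right)} = \frac{q}{7}$
$Q{\left(a,L \right)} = -12 + a^{2}$ ($Q{\left(a,L \right)} = a^{2} - 12 = -12 + a^{2}$)
$- 178 Q{\left(- 3 u{\left(0,-1 \right)},t \right)} = - 178 \left(-12 + \left(- 3 \cdot \frac{1}{7} \cdot 0\right)^{2}\right) = - 178 \left(-12 + \left(\left(-3\right) 0\right)^{2}\right) = - 178 \left(-12 + 0^{2}\right) = - 178 \left(-12 + 0\right) = \left(-178\right) \left(-12\right) = 2136$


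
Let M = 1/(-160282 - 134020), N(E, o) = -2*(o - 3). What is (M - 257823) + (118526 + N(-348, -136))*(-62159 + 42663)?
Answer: -681738989561315/294302 ≈ -2.3165e+9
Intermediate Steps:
N(E, o) = 6 - 2*o (N(E, o) = -2*(-3 + o) = 6 - 2*o)
M = -1/294302 (M = 1/(-294302) = -1/294302 ≈ -3.3979e-6)
(M - 257823) + (118526 + N(-348, -136))*(-62159 + 42663) = (-1/294302 - 257823) + (118526 + (6 - 2*(-136)))*(-62159 + 42663) = -75877824547/294302 + (118526 + (6 + 272))*(-19496) = -75877824547/294302 + (118526 + 278)*(-19496) = -75877824547/294302 + 118804*(-19496) = -75877824547/294302 - 2316202784 = -681738989561315/294302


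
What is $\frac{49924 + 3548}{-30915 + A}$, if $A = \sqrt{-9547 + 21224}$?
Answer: $- \frac{413271720}{238931387} - \frac{13368 \sqrt{11677}}{238931387} \approx -1.7357$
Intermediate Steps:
$A = \sqrt{11677} \approx 108.06$
$\frac{49924 + 3548}{-30915 + A} = \frac{49924 + 3548}{-30915 + \sqrt{11677}} = \frac{53472}{-30915 + \sqrt{11677}}$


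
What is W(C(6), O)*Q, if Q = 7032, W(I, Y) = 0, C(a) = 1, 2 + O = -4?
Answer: 0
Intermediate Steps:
O = -6 (O = -2 - 4 = -6)
W(C(6), O)*Q = 0*7032 = 0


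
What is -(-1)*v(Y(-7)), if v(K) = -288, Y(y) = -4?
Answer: -288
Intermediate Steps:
-(-1)*v(Y(-7)) = -(-1)*(-288) = -1*288 = -288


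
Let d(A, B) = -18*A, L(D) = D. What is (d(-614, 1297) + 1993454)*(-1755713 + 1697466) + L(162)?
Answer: -116756460820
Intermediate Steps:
(d(-614, 1297) + 1993454)*(-1755713 + 1697466) + L(162) = (-18*(-614) + 1993454)*(-1755713 + 1697466) + 162 = (11052 + 1993454)*(-58247) + 162 = 2004506*(-58247) + 162 = -116756460982 + 162 = -116756460820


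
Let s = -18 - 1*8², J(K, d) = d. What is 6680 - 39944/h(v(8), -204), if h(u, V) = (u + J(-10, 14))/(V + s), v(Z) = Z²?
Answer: 459424/3 ≈ 1.5314e+5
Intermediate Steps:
s = -82 (s = -18 - 1*64 = -18 - 64 = -82)
h(u, V) = (14 + u)/(-82 + V) (h(u, V) = (u + 14)/(V - 82) = (14 + u)/(-82 + V))
6680 - 39944/h(v(8), -204) = 6680 - 39944*(-82 - 204)/(14 + 8²) = 6680 - 39944*(-286/(14 + 64)) = 6680 - 39944/((-1/286*78)) = 6680 - 39944/(-3/11) = 6680 - 39944*(-11/3) = 6680 + 439384/3 = 459424/3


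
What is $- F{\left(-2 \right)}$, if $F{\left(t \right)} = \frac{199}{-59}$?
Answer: $\frac{199}{59} \approx 3.3729$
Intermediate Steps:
$F{\left(t \right)} = - \frac{199}{59}$ ($F{\left(t \right)} = 199 \left(- \frac{1}{59}\right) = - \frac{199}{59}$)
$- F{\left(-2 \right)} = \left(-1\right) \left(- \frac{199}{59}\right) = \frac{199}{59}$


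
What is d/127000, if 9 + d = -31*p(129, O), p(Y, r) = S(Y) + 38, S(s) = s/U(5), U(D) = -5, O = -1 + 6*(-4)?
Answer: -242/79375 ≈ -0.0030488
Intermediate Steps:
O = -25 (O = -1 - 24 = -25)
S(s) = -s/5 (S(s) = s/(-5) = s*(-⅕) = -s/5)
p(Y, r) = 38 - Y/5 (p(Y, r) = -Y/5 + 38 = 38 - Y/5)
d = -1936/5 (d = -9 - 31*(38 - ⅕*129) = -9 - 31*(38 - 129/5) = -9 - 31*61/5 = -9 - 1891/5 = -1936/5 ≈ -387.20)
d/127000 = -1936/5/127000 = -1936/5*1/127000 = -242/79375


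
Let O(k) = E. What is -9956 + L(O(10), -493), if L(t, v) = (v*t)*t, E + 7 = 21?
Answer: -106584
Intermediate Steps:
E = 14 (E = -7 + 21 = 14)
O(k) = 14
L(t, v) = v*t² (L(t, v) = (t*v)*t = v*t²)
-9956 + L(O(10), -493) = -9956 - 493*14² = -9956 - 493*196 = -9956 - 96628 = -106584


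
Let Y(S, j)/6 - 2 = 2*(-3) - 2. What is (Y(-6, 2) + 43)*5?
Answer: 35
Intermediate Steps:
Y(S, j) = -36 (Y(S, j) = 12 + 6*(2*(-3) - 2) = 12 + 6*(-6 - 2) = 12 + 6*(-8) = 12 - 48 = -36)
(Y(-6, 2) + 43)*5 = (-36 + 43)*5 = 7*5 = 35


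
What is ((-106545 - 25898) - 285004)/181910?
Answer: -417447/181910 ≈ -2.2948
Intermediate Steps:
((-106545 - 25898) - 285004)/181910 = (-132443 - 285004)*(1/181910) = -417447*1/181910 = -417447/181910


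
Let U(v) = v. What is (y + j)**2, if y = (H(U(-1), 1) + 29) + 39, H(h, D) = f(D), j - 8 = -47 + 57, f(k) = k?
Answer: 7569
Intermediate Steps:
j = 18 (j = 8 + (-47 + 57) = 8 + 10 = 18)
H(h, D) = D
y = 69 (y = (1 + 29) + 39 = 30 + 39 = 69)
(y + j)**2 = (69 + 18)**2 = 87**2 = 7569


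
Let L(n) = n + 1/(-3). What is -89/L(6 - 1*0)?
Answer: -267/17 ≈ -15.706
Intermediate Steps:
L(n) = -⅓ + n (L(n) = n - ⅓ = -⅓ + n)
-89/L(6 - 1*0) = -89/(-⅓ + (6 - 1*0)) = -89/(-⅓ + (6 + 0)) = -89/(-⅓ + 6) = -89/(17/3) = (3/17)*(-89) = -267/17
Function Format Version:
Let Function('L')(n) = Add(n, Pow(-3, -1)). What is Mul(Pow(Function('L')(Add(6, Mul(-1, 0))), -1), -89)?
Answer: Rational(-267, 17) ≈ -15.706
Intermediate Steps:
Function('L')(n) = Add(Rational(-1, 3), n) (Function('L')(n) = Add(n, Rational(-1, 3)) = Add(Rational(-1, 3), n))
Mul(Pow(Function('L')(Add(6, Mul(-1, 0))), -1), -89) = Mul(Pow(Add(Rational(-1, 3), Add(6, Mul(-1, 0))), -1), -89) = Mul(Pow(Add(Rational(-1, 3), Add(6, 0)), -1), -89) = Mul(Pow(Add(Rational(-1, 3), 6), -1), -89) = Mul(Pow(Rational(17, 3), -1), -89) = Mul(Rational(3, 17), -89) = Rational(-267, 17)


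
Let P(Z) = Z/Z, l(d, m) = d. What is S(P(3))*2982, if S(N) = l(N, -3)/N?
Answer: 2982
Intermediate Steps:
P(Z) = 1
S(N) = 1 (S(N) = N/N = 1)
S(P(3))*2982 = 1*2982 = 2982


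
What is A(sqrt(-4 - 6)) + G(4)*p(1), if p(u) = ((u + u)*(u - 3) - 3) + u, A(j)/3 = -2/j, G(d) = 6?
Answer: -36 + 3*I*sqrt(10)/5 ≈ -36.0 + 1.8974*I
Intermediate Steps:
A(j) = -6/j (A(j) = 3*(-2/j) = -6/j)
p(u) = -3 + u + 2*u*(-3 + u) (p(u) = ((2*u)*(-3 + u) - 3) + u = (2*u*(-3 + u) - 3) + u = (-3 + 2*u*(-3 + u)) + u = -3 + u + 2*u*(-3 + u))
A(sqrt(-4 - 6)) + G(4)*p(1) = -6/sqrt(-4 - 6) + 6*(-3 - 5*1 + 2*1**2) = -6*(-I*sqrt(10)/10) + 6*(-3 - 5 + 2*1) = -6*(-I*sqrt(10)/10) + 6*(-3 - 5 + 2) = -(-3)*I*sqrt(10)/5 + 6*(-6) = 3*I*sqrt(10)/5 - 36 = -36 + 3*I*sqrt(10)/5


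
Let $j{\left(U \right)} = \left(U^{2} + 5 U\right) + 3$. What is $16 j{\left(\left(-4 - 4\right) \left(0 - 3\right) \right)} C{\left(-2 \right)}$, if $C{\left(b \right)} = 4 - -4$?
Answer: $89472$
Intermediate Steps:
$C{\left(b \right)} = 8$ ($C{\left(b \right)} = 4 + 4 = 8$)
$j{\left(U \right)} = 3 + U^{2} + 5 U$
$16 j{\left(\left(-4 - 4\right) \left(0 - 3\right) \right)} C{\left(-2 \right)} = 16 \left(3 + \left(\left(-4 - 4\right) \left(0 - 3\right)\right)^{2} + 5 \left(-4 - 4\right) \left(0 - 3\right)\right) 8 = 16 \left(3 + \left(\left(-8\right) \left(-3\right)\right)^{2} + 5 \left(\left(-8\right) \left(-3\right)\right)\right) 8 = 16 \left(3 + 24^{2} + 5 \cdot 24\right) 8 = 16 \left(3 + 576 + 120\right) 8 = 16 \cdot 699 \cdot 8 = 11184 \cdot 8 = 89472$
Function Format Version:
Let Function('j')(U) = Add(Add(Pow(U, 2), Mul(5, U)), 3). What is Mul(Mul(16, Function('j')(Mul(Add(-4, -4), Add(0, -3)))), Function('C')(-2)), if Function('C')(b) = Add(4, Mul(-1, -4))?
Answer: 89472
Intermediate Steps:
Function('C')(b) = 8 (Function('C')(b) = Add(4, 4) = 8)
Function('j')(U) = Add(3, Pow(U, 2), Mul(5, U))
Mul(Mul(16, Function('j')(Mul(Add(-4, -4), Add(0, -3)))), Function('C')(-2)) = Mul(Mul(16, Add(3, Pow(Mul(Add(-4, -4), Add(0, -3)), 2), Mul(5, Mul(Add(-4, -4), Add(0, -3))))), 8) = Mul(Mul(16, Add(3, Pow(Mul(-8, -3), 2), Mul(5, Mul(-8, -3)))), 8) = Mul(Mul(16, Add(3, Pow(24, 2), Mul(5, 24))), 8) = Mul(Mul(16, Add(3, 576, 120)), 8) = Mul(Mul(16, 699), 8) = Mul(11184, 8) = 89472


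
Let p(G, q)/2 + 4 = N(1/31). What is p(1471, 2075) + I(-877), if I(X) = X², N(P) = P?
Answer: 23842753/31 ≈ 7.6912e+5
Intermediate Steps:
p(G, q) = -246/31 (p(G, q) = -8 + 2/31 = -246/31)
p(1471, 2075) + I(-877) = -246/31 + (-877)² = -246/31 + 769129 = 23842753/31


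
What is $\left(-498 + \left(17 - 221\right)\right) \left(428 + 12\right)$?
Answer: $-308880$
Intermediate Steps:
$\left(-498 + \left(17 - 221\right)\right) \left(428 + 12\right) = \left(-498 - 204\right) 440 = \left(-702\right) 440 = -308880$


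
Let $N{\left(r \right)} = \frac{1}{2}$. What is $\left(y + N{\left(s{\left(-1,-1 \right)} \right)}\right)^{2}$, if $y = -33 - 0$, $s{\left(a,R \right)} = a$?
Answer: $\frac{4225}{4} \approx 1056.3$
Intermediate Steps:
$N{\left(r \right)} = \frac{1}{2}$
$y = -33$ ($y = -33 + 0 = -33$)
$\left(y + N{\left(s{\left(-1,-1 \right)} \right)}\right)^{2} = \left(-33 + \frac{1}{2}\right)^{2} = \left(- \frac{65}{2}\right)^{2} = \frac{4225}{4}$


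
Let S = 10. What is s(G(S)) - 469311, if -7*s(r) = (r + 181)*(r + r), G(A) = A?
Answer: -3288997/7 ≈ -4.6986e+5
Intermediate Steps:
s(r) = -2*r*(181 + r)/7 (s(r) = -(r + 181)*(r + r)/7 = -(181 + r)*2*r/7 = -2*r*(181 + r)/7)
s(G(S)) - 469311 = -2/7*10*(181 + 10) - 469311 = -2/7*10*191 - 469311 = -3820/7 - 469311 = -3288997/7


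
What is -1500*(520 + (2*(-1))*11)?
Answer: -747000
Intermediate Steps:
-1500*(520 + (2*(-1))*11) = -1500*(520 - 2*11) = -1500*(520 - 22) = -1500*498 = -747000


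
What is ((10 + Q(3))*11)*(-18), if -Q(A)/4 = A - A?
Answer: -1980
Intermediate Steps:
Q(A) = 0 (Q(A) = -4*(A - A) = -4*0 = 0)
((10 + Q(3))*11)*(-18) = ((10 + 0)*11)*(-18) = (10*11)*(-18) = 110*(-18) = -1980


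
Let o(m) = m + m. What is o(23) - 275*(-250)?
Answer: 68796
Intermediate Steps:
o(m) = 2*m
o(23) - 275*(-250) = 2*23 - 275*(-250) = 46 + 68750 = 68796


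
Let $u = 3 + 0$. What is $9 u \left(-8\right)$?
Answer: $-216$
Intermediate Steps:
$u = 3$
$9 u \left(-8\right) = 9 \cdot 3 \left(-8\right) = 27 \left(-8\right) = -216$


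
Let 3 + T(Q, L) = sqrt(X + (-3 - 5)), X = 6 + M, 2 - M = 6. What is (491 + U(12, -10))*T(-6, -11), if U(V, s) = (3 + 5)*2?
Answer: -1521 + 507*I*sqrt(6) ≈ -1521.0 + 1241.9*I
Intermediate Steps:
M = -4 (M = 2 - 1*6 = 2 - 6 = -4)
X = 2 (X = 6 - 4 = 2)
T(Q, L) = -3 + I*sqrt(6) (T(Q, L) = -3 + sqrt(2 + (-3 - 5)) = -3 + sqrt(2 - 8) = -3 + sqrt(-6) = -3 + I*sqrt(6))
U(V, s) = 16 (U(V, s) = 8*2 = 16)
(491 + U(12, -10))*T(-6, -11) = (491 + 16)*(-3 + I*sqrt(6)) = 507*(-3 + I*sqrt(6)) = -1521 + 507*I*sqrt(6)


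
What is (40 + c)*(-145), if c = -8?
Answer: -4640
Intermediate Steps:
(40 + c)*(-145) = (40 - 8)*(-145) = 32*(-145) = -4640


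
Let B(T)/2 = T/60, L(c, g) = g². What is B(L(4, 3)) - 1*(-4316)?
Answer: 43163/10 ≈ 4316.3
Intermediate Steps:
B(T) = T/30 (B(T) = 2*(T/60) = T/30)
B(L(4, 3)) - 1*(-4316) = (1/30)*3² - 1*(-4316) = (1/30)*9 + 4316 = 3/10 + 4316 = 43163/10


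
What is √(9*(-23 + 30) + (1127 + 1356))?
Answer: √2546 ≈ 50.458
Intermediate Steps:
√(9*(-23 + 30) + (1127 + 1356)) = √(9*7 + 2483) = √(63 + 2483) = √2546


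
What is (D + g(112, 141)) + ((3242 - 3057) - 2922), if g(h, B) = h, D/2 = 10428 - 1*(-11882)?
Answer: 41995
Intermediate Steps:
D = 44620 (D = 2*(10428 - 1*(-11882)) = 2*(10428 + 11882) = 2*22310 = 44620)
(D + g(112, 141)) + ((3242 - 3057) - 2922) = (44620 + 112) + ((3242 - 3057) - 2922) = 44732 + (185 - 2922) = 44732 - 2737 = 41995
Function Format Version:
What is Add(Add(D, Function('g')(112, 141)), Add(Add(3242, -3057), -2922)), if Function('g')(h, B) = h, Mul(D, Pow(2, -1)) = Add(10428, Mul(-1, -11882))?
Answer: 41995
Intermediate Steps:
D = 44620 (D = Mul(2, Add(10428, Mul(-1, -11882))) = Mul(2, Add(10428, 11882)) = Mul(2, 22310) = 44620)
Add(Add(D, Function('g')(112, 141)), Add(Add(3242, -3057), -2922)) = Add(Add(44620, 112), Add(Add(3242, -3057), -2922)) = Add(44732, Add(185, -2922)) = Add(44732, -2737) = 41995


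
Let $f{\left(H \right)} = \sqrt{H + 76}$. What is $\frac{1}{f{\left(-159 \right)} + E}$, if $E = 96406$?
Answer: $\frac{96406}{9294116919} - \frac{i \sqrt{83}}{9294116919} \approx 1.0373 \cdot 10^{-5} - 9.8024 \cdot 10^{-10} i$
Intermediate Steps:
$f{\left(H \right)} = \sqrt{76 + H}$
$\frac{1}{f{\left(-159 \right)} + E} = \frac{1}{\sqrt{76 - 159} + 96406} = \frac{1}{\sqrt{-83} + 96406} = \frac{1}{i \sqrt{83} + 96406} = \frac{1}{96406 + i \sqrt{83}}$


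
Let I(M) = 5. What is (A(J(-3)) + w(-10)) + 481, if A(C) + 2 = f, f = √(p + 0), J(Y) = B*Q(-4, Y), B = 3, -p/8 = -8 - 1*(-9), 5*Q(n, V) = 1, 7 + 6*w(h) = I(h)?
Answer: 1436/3 + 2*I*√2 ≈ 478.67 + 2.8284*I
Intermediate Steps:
w(h) = -⅓ (w(h) = -7/6 + (⅙)*5 = -7/6 + ⅚ = -⅓)
Q(n, V) = ⅕ (Q(n, V) = (⅕)*1 = ⅕)
p = -8 (p = -8*(-8 - 1*(-9)) = -8*(-8 + 9) = -8*1 = -8)
J(Y) = ⅗ (J(Y) = 3*(⅕) = ⅗)
f = 2*I*√2 (f = √(-8 + 0) = √(-8) = 2*I*√2 ≈ 2.8284*I)
A(C) = -2 + 2*I*√2
(A(J(-3)) + w(-10)) + 481 = ((-2 + 2*I*√2) - ⅓) + 481 = (-7/3 + 2*I*√2) + 481 = 1436/3 + 2*I*√2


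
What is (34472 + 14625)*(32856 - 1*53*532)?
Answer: 228792020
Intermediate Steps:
(34472 + 14625)*(32856 - 1*53*532) = 49097*(32856 - 53*532) = 49097*(32856 - 28196) = 49097*4660 = 228792020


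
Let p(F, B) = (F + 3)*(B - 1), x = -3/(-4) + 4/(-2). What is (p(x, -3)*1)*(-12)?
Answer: 84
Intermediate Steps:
x = -5/4 (x = -3*(-1/4) + 4*(-1/2) = 3/4 - 2 = -5/4 ≈ -1.2500)
p(F, B) = (-1 + B)*(3 + F) (p(F, B) = (3 + F)*(-1 + B) = (-1 + B)*(3 + F))
(p(x, -3)*1)*(-12) = ((-3 - 1*(-5/4) + 3*(-3) - 3*(-5/4))*1)*(-12) = ((-3 + 5/4 - 9 + 15/4)*1)*(-12) = -7*1*(-12) = -7*(-12) = 84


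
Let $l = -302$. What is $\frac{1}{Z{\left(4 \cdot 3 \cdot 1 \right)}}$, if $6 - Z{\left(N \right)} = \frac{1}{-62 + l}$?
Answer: $\frac{364}{2185} \approx 0.16659$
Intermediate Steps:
$Z{\left(N \right)} = \frac{2185}{364}$ ($Z{\left(N \right)} = 6 - \frac{1}{-62 - 302} = 6 - \frac{1}{-364} = 6 - - \frac{1}{364} = 6 + \frac{1}{364} = \frac{2185}{364}$)
$\frac{1}{Z{\left(4 \cdot 3 \cdot 1 \right)}} = \frac{1}{\frac{2185}{364}} = \frac{364}{2185}$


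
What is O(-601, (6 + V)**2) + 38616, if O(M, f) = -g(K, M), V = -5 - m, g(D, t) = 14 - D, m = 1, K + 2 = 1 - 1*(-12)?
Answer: 38613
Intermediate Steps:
K = 11 (K = -2 + (1 - 1*(-12)) = -2 + (1 + 12) = -2 + 13 = 11)
V = -6 (V = -5 - 1*1 = -5 - 1 = -6)
O(M, f) = -3 (O(M, f) = -(14 - 1*11) = -(14 - 11) = -1*3 = -3)
O(-601, (6 + V)**2) + 38616 = -3 + 38616 = 38613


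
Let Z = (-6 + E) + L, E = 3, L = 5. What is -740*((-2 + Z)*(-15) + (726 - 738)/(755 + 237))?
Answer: 555/62 ≈ 8.9516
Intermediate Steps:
Z = 2 (Z = (-6 + 3) + 5 = -3 + 5 = 2)
-740*((-2 + Z)*(-15) + (726 - 738)/(755 + 237)) = -740*((-2 + 2)*(-15) + (726 - 738)/(755 + 237)) = -740*(0*(-15) - 12/992) = -740*(0 - 12*1/992) = -740*(0 - 3/248) = -740*(-3/248) = 555/62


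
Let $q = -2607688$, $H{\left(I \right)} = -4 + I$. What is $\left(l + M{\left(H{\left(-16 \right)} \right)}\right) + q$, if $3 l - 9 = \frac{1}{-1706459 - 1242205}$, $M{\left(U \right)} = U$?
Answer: $- \frac{23067737568361}{8845992} \approx -2.6077 \cdot 10^{6}$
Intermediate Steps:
$l = \frac{26537975}{8845992}$ ($l = 3 + \frac{1}{3 \left(-1706459 - 1242205\right)} = 3 + \frac{1}{3 \left(-2948664\right)} = 3 + \frac{1}{3} \left(- \frac{1}{2948664}\right) = 3 - \frac{1}{8845992} = \frac{26537975}{8845992} \approx 3.0$)
$\left(l + M{\left(H{\left(-16 \right)} \right)}\right) + q = \left(\frac{26537975}{8845992} - 20\right) - 2607688 = - \frac{150381865}{8845992} - 2607688 = - \frac{23067737568361}{8845992}$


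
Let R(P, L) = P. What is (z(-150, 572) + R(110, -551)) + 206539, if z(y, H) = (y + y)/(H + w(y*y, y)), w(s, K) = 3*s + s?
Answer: 4679153232/22643 ≈ 2.0665e+5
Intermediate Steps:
w(s, K) = 4*s
z(y, H) = 2*y/(H + 4*y²) (z(y, H) = (y + y)/(H + 4*(y*y)) = (2*y)/(H + 4*y²) = 2*y/(H + 4*y²))
(z(-150, 572) + R(110, -551)) + 206539 = (2*(-150)/(572 + 4*(-150)²) + 110) + 206539 = (2*(-150)/(572 + 4*22500) + 110) + 206539 = (2*(-150)/(572 + 90000) + 110) + 206539 = (2*(-150)/90572 + 110) + 206539 = (2*(-150)*(1/90572) + 110) + 206539 = (-75/22643 + 110) + 206539 = 2490655/22643 + 206539 = 4679153232/22643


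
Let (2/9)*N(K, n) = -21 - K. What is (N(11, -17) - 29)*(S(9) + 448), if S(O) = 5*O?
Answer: -85289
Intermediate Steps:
N(K, n) = -189/2 - 9*K/2 (N(K, n) = 9*(-21 - K)/2 = -189/2 - 9*K/2)
(N(11, -17) - 29)*(S(9) + 448) = ((-189/2 - 9/2*11) - 29)*(5*9 + 448) = ((-189/2 - 99/2) - 29)*(45 + 448) = (-144 - 29)*493 = -173*493 = -85289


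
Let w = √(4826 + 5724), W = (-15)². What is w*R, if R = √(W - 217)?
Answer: 20*√211 ≈ 290.52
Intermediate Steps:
W = 225
R = 2*√2 (R = √(225 - 217) = √8 = 2*√2 ≈ 2.8284)
w = 5*√422 (w = √10550 = 5*√422 ≈ 102.71)
w*R = (5*√422)*(2*√2) = 20*√211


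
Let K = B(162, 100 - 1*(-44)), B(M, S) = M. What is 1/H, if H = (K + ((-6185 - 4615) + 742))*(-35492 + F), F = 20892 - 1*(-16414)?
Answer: -1/17951344 ≈ -5.5706e-8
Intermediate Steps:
F = 37306 (F = 20892 + 16414 = 37306)
K = 162
H = -17951344 (H = (162 + ((-6185 - 4615) + 742))*(-35492 + 37306) = (162 + (-10800 + 742))*1814 = (162 - 10058)*1814 = -9896*1814 = -17951344)
1/H = 1/(-17951344) = -1/17951344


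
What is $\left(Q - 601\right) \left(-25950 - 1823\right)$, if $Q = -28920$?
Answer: $819886733$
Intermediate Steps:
$\left(Q - 601\right) \left(-25950 - 1823\right) = \left(-28920 - 601\right) \left(-25950 - 1823\right) = \left(-29521\right) \left(-27773\right) = 819886733$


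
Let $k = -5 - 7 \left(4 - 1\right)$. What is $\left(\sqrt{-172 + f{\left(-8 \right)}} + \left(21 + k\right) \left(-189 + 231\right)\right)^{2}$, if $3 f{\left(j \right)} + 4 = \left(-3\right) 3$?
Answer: $\frac{131771}{3} - 3220 i \sqrt{3} \approx 43924.0 - 5577.2 i$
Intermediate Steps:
$f{\left(j \right)} = - \frac{13}{3}$ ($f{\left(j \right)} = - \frac{4}{3} + \frac{\left(-3\right) 3}{3} = - \frac{4}{3} + \frac{1}{3} \left(-9\right) = - \frac{4}{3} - 3 = - \frac{13}{3}$)
$k = -26$ ($k = -5 - 7 \left(4 - 1\right) = -5 - 21 = -26$)
$\left(\sqrt{-172 + f{\left(-8 \right)}} + \left(21 + k\right) \left(-189 + 231\right)\right)^{2} = \left(\sqrt{-172 - \frac{13}{3}} + \left(21 - 26\right) \left(-189 + 231\right)\right)^{2} = \left(\sqrt{- \frac{529}{3}} - 210\right)^{2} = \left(\frac{23 i \sqrt{3}}{3} - 210\right)^{2} = \left(-210 + \frac{23 i \sqrt{3}}{3}\right)^{2}$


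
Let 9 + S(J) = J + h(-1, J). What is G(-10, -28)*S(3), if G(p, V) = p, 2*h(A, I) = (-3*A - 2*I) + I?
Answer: 60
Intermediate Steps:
h(A, I) = -3*A/2 - I/2 (h(A, I) = ((-3*A - 2*I) + I)/2 = (-I - 3*A)/2 = -3*A/2 - I/2)
S(J) = -15/2 + J/2 (S(J) = -9 + (J + (-3/2*(-1) - J/2)) = -9 + (J + (3/2 - J/2)) = -9 + (3/2 + J/2) = -15/2 + J/2)
G(-10, -28)*S(3) = -10*(-15/2 + (½)*3) = -10*(-15/2 + 3/2) = -10*(-6) = 60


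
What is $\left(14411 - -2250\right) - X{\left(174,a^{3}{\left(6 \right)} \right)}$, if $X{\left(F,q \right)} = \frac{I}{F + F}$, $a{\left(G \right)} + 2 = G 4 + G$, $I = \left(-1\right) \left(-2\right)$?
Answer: $\frac{2899013}{174} \approx 16661.0$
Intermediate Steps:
$I = 2$
$a{\left(G \right)} = -2 + 5 G$ ($a{\left(G \right)} = -2 + \left(G 4 + G\right) = -2 + \left(4 G + G\right) = -2 + 5 G$)
$X{\left(F,q \right)} = \frac{1}{F}$ ($X{\left(F,q \right)} = \frac{1}{F + F} 2 = \frac{1}{2 F} 2 = \frac{1}{F}$)
$\left(14411 - -2250\right) - X{\left(174,a^{3}{\left(6 \right)} \right)} = \left(14411 - -2250\right) - \frac{1}{174} = \left(14411 + \left(-7323 + 9573\right)\right) - \frac{1}{174} = \left(14411 + 2250\right) - \frac{1}{174} = 16661 - \frac{1}{174} = \frac{2899013}{174}$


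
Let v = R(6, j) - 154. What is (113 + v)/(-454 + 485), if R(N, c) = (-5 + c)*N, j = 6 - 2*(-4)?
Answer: 13/31 ≈ 0.41935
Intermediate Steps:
j = 14 (j = 6 + 8 = 14)
R(N, c) = N*(-5 + c)
v = -100 (v = 6*(-5 + 14) - 154 = 6*9 - 154 = 54 - 154 = -100)
(113 + v)/(-454 + 485) = (113 - 100)/(-454 + 485) = 13/31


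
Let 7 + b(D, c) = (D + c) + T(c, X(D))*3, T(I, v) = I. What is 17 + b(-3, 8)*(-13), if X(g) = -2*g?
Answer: -269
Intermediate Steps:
b(D, c) = -7 + D + 4*c (b(D, c) = -7 + ((D + c) + c*3) = -7 + ((D + c) + 3*c) = -7 + (D + 4*c) = -7 + D + 4*c)
17 + b(-3, 8)*(-13) = 17 + (-7 - 3 + 4*8)*(-13) = 17 + (-7 - 3 + 32)*(-13) = 17 + 22*(-13) = 17 - 286 = -269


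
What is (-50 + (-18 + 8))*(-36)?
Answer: 2160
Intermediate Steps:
(-50 + (-18 + 8))*(-36) = (-50 - 10)*(-36) = -60*(-36) = 2160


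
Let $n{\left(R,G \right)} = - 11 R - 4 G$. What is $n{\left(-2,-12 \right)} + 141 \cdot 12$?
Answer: $1762$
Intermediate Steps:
$n{\left(-2,-12 \right)} + 141 \cdot 12 = \left(\left(-11\right) \left(-2\right) - -48\right) + 141 \cdot 12 = \left(22 + 48\right) + 1692 = 70 + 1692 = 1762$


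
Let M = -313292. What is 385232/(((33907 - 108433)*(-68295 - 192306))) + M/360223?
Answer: -3042238756324028/3498044525519049 ≈ -0.86970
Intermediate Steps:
385232/(((33907 - 108433)*(-68295 - 192306))) + M/360223 = 385232/(((33907 - 108433)*(-68295 - 192306))) - 313292/360223 = 385232/((-74526*(-260601))) - 313292*1/360223 = 385232/19421550126 - 313292/360223 = 385232*(1/19421550126) - 313292/360223 = 192616/9710775063 - 313292/360223 = -3042238756324028/3498044525519049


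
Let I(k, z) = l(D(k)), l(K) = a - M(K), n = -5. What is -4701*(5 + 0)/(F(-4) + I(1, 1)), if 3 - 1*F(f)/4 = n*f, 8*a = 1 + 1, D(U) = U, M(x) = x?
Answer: 18804/55 ≈ 341.89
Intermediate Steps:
a = ¼ (a = (1 + 1)/8 = (⅛)*2 = ¼ ≈ 0.25000)
l(K) = ¼ - K
I(k, z) = ¼ - k
F(f) = 12 + 20*f (F(f) = 12 - (-20)*f = 12 + 20*f)
-4701*(5 + 0)/(F(-4) + I(1, 1)) = -4701*(5 + 0)/((12 + 20*(-4)) + (¼ - 1*1)) = -23505/((12 - 80) + (¼ - 1)) = -23505/(-68 - ¾) = -23505/(-275/4) = -23505*(-4)/275 = -4701*(-4/55) = 18804/55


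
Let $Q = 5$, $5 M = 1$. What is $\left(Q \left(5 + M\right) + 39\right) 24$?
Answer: $1560$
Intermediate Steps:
$M = \frac{1}{5}$ ($M = \frac{1}{5} \cdot 1 = \frac{1}{5} \approx 0.2$)
$\left(Q \left(5 + M\right) + 39\right) 24 = \left(5 \left(5 + \frac{1}{5}\right) + 39\right) 24 = \left(5 \cdot \frac{26}{5} + 39\right) 24 = \left(26 + 39\right) 24 = 65 \cdot 24 = 1560$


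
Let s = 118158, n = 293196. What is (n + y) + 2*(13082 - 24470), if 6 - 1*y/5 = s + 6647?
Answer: -353575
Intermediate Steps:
y = -623995 (y = 30 - 5*(118158 + 6647) = 30 - 5*124805 = 30 - 624025 = -623995)
(n + y) + 2*(13082 - 24470) = (293196 - 623995) + 2*(13082 - 24470) = -330799 + 2*(-11388) = -330799 - 22776 = -353575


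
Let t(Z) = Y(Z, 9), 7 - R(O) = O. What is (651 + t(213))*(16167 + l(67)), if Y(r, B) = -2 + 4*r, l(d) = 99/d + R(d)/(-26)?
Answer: 21141215754/871 ≈ 2.4272e+7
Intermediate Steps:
R(O) = 7 - O
l(d) = -7/26 + 99/d + d/26 (l(d) = 99/d + (7 - d)/(-26) = 99/d + (7 - d)*(-1/26) = 99/d + (-7/26 + d/26) = -7/26 + 99/d + d/26)
t(Z) = -2 + 4*Z
(651 + t(213))*(16167 + l(67)) = (651 + (-2 + 4*213))*(16167 + (1/26)*(2574 + 67*(-7 + 67))/67) = (651 + (-2 + 852))*(16167 + (1/26)*(1/67)*(2574 + 67*60)) = (651 + 850)*(16167 + (1/26)*(1/67)*(2574 + 4020)) = 1501*(16167 + (1/26)*(1/67)*6594) = 1501*(16167 + 3297/871) = 1501*(14084754/871) = 21141215754/871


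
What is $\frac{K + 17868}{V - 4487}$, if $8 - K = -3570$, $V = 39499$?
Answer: $\frac{10723}{17506} \approx 0.61253$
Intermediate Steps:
$K = 3578$ ($K = 8 - -3570 = 8 + 3570 = 3578$)
$\frac{K + 17868}{V - 4487} = \frac{3578 + 17868}{39499 - 4487} = \frac{21446}{35012} = 21446 \cdot \frac{1}{35012} = \frac{10723}{17506}$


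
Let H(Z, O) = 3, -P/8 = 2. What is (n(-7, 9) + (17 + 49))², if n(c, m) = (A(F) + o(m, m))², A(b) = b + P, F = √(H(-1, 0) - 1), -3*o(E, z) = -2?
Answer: 7594336/81 - 501952*√2/27 ≈ 67466.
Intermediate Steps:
P = -16 (P = -8*2 = -16)
o(E, z) = ⅔ (o(E, z) = -⅓*(-2) = ⅔)
F = √2 (F = √(3 - 1) = √2 ≈ 1.4142)
A(b) = -16 + b (A(b) = b - 16 = -16 + b)
n(c, m) = (-46/3 + √2)² (n(c, m) = ((-16 + √2) + ⅔)² = (-46/3 + √2)²)
(n(-7, 9) + (17 + 49))² = ((2134/9 - 92*√2/3) + (17 + 49))² = ((2134/9 - 92*√2/3) + 66)² = (2728/9 - 92*√2/3)²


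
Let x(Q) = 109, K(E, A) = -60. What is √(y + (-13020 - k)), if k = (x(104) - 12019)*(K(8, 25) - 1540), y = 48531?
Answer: I*√19020489 ≈ 4361.3*I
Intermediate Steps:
k = 19056000 (k = (109 - 12019)*(-60 - 1540) = -11910*(-1600) = 19056000)
√(y + (-13020 - k)) = √(48531 + (-13020 - 1*19056000)) = √(48531 + (-13020 - 19056000)) = √(48531 - 19069020) = √(-19020489) = I*√19020489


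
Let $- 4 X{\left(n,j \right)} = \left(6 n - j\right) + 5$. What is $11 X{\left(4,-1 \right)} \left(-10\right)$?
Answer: $825$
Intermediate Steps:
$X{\left(n,j \right)} = - \frac{5}{4} - \frac{3 n}{2} + \frac{j}{4}$ ($X{\left(n,j \right)} = - \frac{\left(6 n - j\right) + 5}{4} = - \frac{\left(- j + 6 n\right) + 5}{4} = - \frac{5 - j + 6 n}{4} = - \frac{5}{4} - \frac{3 n}{2} + \frac{j}{4}$)
$11 X{\left(4,-1 \right)} \left(-10\right) = 11 \left(- \frac{5}{4} - 6 + \frac{1}{4} \left(-1\right)\right) \left(-10\right) = 11 \left(- \frac{5}{4} - 6 - \frac{1}{4}\right) \left(-10\right) = 11 \left(- \frac{15}{2}\right) \left(-10\right) = \left(- \frac{165}{2}\right) \left(-10\right) = 825$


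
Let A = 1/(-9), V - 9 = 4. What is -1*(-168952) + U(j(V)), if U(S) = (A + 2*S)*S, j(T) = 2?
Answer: 1520638/9 ≈ 1.6896e+5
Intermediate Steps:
V = 13 (V = 9 + 4 = 13)
A = -1/9 ≈ -0.11111
U(S) = S*(-1/9 + 2*S) (U(S) = (-1/9 + 2*S)*S = S*(-1/9 + 2*S))
-1*(-168952) + U(j(V)) = -1*(-168952) + (1/9)*2*(-1 + 18*2) = 168952 + (1/9)*2*(-1 + 36) = 168952 + (1/9)*2*35 = 168952 + 70/9 = 1520638/9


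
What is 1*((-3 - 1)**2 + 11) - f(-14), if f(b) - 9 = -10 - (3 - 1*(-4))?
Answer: 35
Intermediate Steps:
f(b) = -8 (f(b) = 9 + (-10 - (3 - 1*(-4))) = 9 + (-10 - (3 + 4)) = 9 + (-10 - 1*7) = 9 + (-10 - 7) = 9 - 17 = -8)
1*((-3 - 1)**2 + 11) - f(-14) = 1*((-3 - 1)**2 + 11) - 1*(-8) = 1*((-4)**2 + 11) + 8 = 1*(16 + 11) + 8 = 1*27 + 8 = 27 + 8 = 35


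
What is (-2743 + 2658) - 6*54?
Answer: -409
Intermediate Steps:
(-2743 + 2658) - 6*54 = -85 - 324 = -409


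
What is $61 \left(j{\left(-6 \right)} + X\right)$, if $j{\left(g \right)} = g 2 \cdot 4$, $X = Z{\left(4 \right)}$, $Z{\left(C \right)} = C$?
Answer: $-2684$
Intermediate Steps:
$X = 4$
$j{\left(g \right)} = 8 g$ ($j{\left(g \right)} = 2 g 4 = 8 g$)
$61 \left(j{\left(-6 \right)} + X\right) = 61 \left(8 \left(-6\right) + 4\right) = 61 \left(-48 + 4\right) = 61 \left(-44\right) = -2684$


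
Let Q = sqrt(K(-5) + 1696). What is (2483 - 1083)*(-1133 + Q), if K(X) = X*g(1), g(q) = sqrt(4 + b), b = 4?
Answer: -1586200 + 1400*sqrt(1696 - 10*sqrt(2)) ≈ -1.5288e+6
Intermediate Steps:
g(q) = 2*sqrt(2) (g(q) = sqrt(4 + 4) = sqrt(8) = 2*sqrt(2))
K(X) = 2*X*sqrt(2) (K(X) = X*(2*sqrt(2)) = 2*X*sqrt(2))
Q = sqrt(1696 - 10*sqrt(2)) (Q = sqrt(2*(-5)*sqrt(2) + 1696) = sqrt(-10*sqrt(2) + 1696) = sqrt(1696 - 10*sqrt(2)) ≈ 41.010)
(2483 - 1083)*(-1133 + Q) = (2483 - 1083)*(-1133 + sqrt(1696 - 10*sqrt(2))) = 1400*(-1133 + sqrt(1696 - 10*sqrt(2))) = -1586200 + 1400*sqrt(1696 - 10*sqrt(2))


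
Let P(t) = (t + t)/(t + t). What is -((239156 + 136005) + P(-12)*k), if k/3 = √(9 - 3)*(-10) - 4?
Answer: -375149 + 30*√6 ≈ -3.7508e+5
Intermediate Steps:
P(t) = 1 (P(t) = (2*t)/((2*t)) = (2*t)*(1/(2*t)) = 1)
k = -12 - 30*√6 (k = 3*(√(9 - 3)*(-10) - 4) = 3*(√6*(-10) - 4) = 3*(-10*√6 - 4) = 3*(-4 - 10*√6) = -12 - 30*√6 ≈ -85.485)
-((239156 + 136005) + P(-12)*k) = -((239156 + 136005) + 1*(-12 - 30*√6)) = -(375161 + (-12 - 30*√6)) = -(375149 - 30*√6) = -375149 + 30*√6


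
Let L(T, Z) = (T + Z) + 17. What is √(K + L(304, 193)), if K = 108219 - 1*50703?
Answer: √58030 ≈ 240.89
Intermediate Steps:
L(T, Z) = 17 + T + Z
K = 57516 (K = 108219 - 50703 = 57516)
√(K + L(304, 193)) = √(57516 + (17 + 304 + 193)) = √(57516 + 514) = √58030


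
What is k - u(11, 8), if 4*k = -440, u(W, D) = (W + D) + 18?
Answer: -147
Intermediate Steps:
u(W, D) = 18 + D + W (u(W, D) = (D + W) + 18 = 18 + D + W)
k = -110 (k = (1/4)*(-440) = -110)
k - u(11, 8) = -110 - (18 + 8 + 11) = -110 - 1*37 = -110 - 37 = -147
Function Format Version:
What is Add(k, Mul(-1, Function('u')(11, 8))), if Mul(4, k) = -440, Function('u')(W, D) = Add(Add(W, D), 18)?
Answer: -147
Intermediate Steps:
Function('u')(W, D) = Add(18, D, W) (Function('u')(W, D) = Add(Add(D, W), 18) = Add(18, D, W))
k = -110 (k = Mul(Rational(1, 4), -440) = -110)
Add(k, Mul(-1, Function('u')(11, 8))) = Add(-110, Mul(-1, Add(18, 8, 11))) = Add(-110, Mul(-1, 37)) = Add(-110, -37) = -147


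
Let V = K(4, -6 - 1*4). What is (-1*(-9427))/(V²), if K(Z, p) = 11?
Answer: 857/11 ≈ 77.909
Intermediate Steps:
V = 11
(-1*(-9427))/(V²) = (-1*(-9427))/(11²) = 9427/121 = 9427*(1/121) = 857/11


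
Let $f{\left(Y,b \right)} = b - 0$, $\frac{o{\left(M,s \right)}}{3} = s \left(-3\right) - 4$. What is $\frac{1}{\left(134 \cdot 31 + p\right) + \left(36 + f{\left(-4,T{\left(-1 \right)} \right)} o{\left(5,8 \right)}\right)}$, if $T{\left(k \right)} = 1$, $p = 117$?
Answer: $\frac{1}{4223} \approx 0.0002368$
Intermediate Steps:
$o{\left(M,s \right)} = -12 - 9 s$ ($o{\left(M,s \right)} = 3 \left(s \left(-3\right) - 4\right) = 3 \left(- 3 s - 4\right) = 3 \left(-4 - 3 s\right) = -12 - 9 s$)
$f{\left(Y,b \right)} = b$ ($f{\left(Y,b \right)} = b + 0 = b$)
$\frac{1}{\left(134 \cdot 31 + p\right) + \left(36 + f{\left(-4,T{\left(-1 \right)} \right)} o{\left(5,8 \right)}\right)} = \frac{1}{\left(134 \cdot 31 + 117\right) + \left(36 + 1 \left(-12 - 72\right)\right)} = \frac{1}{\left(4154 + 117\right) + \left(36 + 1 \left(-12 - 72\right)\right)} = \frac{1}{4271 + \left(36 + 1 \left(-84\right)\right)} = \frac{1}{4271 + \left(36 - 84\right)} = \frac{1}{4271 - 48} = \frac{1}{4223}$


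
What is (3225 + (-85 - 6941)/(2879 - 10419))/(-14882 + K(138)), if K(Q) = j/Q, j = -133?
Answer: -839161647/3871505365 ≈ -0.21675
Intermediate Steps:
K(Q) = -133/Q
(3225 + (-85 - 6941)/(2879 - 10419))/(-14882 + K(138)) = (3225 + (-85 - 6941)/(2879 - 10419))/(-14882 - 133/138) = (3225 - 7026/(-7540))/(-14882 - 133*1/138) = (3225 - 7026*(-1/7540))/(-14882 - 133/138) = (3225 + 3513/3770)/(-2053849/138) = (12161763/3770)*(-138/2053849) = -839161647/3871505365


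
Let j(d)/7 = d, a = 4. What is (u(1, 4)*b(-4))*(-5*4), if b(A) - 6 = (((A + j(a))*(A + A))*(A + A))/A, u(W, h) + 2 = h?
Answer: 15120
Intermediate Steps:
j(d) = 7*d
u(W, h) = -2 + h
b(A) = 6 + 4*A*(28 + A) (b(A) = 6 + (((A + 7*4)*(A + A))*(A + A))/A = 6 + (((A + 28)*(2*A))*(2*A))/A = 6 + (((28 + A)*(2*A))*(2*A))/A = 6 + ((2*A*(28 + A))*(2*A))/A = 6 + (4*A²*(28 + A))/A = 6 + 4*A*(28 + A))
(u(1, 4)*b(-4))*(-5*4) = ((-2 + 4)*(6 + 4*(-4)² + 112*(-4)))*(-5*4) = (2*(6 + 4*16 - 448))*(-20) = (2*(6 + 64 - 448))*(-20) = (2*(-378))*(-20) = -756*(-20) = 15120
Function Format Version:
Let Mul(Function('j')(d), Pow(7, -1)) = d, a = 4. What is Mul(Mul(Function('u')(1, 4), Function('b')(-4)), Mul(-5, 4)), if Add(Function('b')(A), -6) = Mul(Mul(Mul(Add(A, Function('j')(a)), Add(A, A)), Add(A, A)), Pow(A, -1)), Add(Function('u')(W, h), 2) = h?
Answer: 15120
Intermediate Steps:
Function('j')(d) = Mul(7, d)
Function('u')(W, h) = Add(-2, h)
Function('b')(A) = Add(6, Mul(4, A, Add(28, A))) (Function('b')(A) = Add(6, Mul(Mul(Mul(Add(A, Mul(7, 4)), Add(A, A)), Add(A, A)), Pow(A, -1))) = Add(6, Mul(Mul(Mul(Add(A, 28), Mul(2, A)), Mul(2, A)), Pow(A, -1))) = Add(6, Mul(Mul(Mul(Add(28, A), Mul(2, A)), Mul(2, A)), Pow(A, -1))) = Add(6, Mul(Mul(Mul(2, A, Add(28, A)), Mul(2, A)), Pow(A, -1))) = Add(6, Mul(Mul(4, Pow(A, 2), Add(28, A)), Pow(A, -1))) = Add(6, Mul(4, A, Add(28, A))))
Mul(Mul(Function('u')(1, 4), Function('b')(-4)), Mul(-5, 4)) = Mul(Mul(Add(-2, 4), Add(6, Mul(4, Pow(-4, 2)), Mul(112, -4))), Mul(-5, 4)) = Mul(Mul(2, Add(6, Mul(4, 16), -448)), -20) = Mul(Mul(2, Add(6, 64, -448)), -20) = Mul(Mul(2, -378), -20) = Mul(-756, -20) = 15120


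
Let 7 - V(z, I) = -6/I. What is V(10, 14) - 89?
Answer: -571/7 ≈ -81.571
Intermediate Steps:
V(z, I) = 7 + 6/I (V(z, I) = 7 - (-6)/I = 7 + 6/I)
V(10, 14) - 89 = (7 + 6/14) - 89 = (7 + 6*(1/14)) - 89 = (7 + 3/7) - 89 = 52/7 - 89 = -571/7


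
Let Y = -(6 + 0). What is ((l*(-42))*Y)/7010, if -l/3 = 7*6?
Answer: -15876/3505 ≈ -4.5295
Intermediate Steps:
l = -126 (l = -21*6 = -3*42 = -126)
Y = -6 (Y = -1*6 = -6)
((l*(-42))*Y)/7010 = (-126*(-42)*(-6))/7010 = (5292*(-6))*(1/7010) = -31752*1/7010 = -15876/3505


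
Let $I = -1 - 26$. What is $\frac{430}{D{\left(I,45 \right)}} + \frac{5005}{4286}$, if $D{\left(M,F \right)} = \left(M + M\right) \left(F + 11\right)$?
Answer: $\frac{3323035}{3240216} \approx 1.0256$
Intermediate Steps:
$I = -27$ ($I = -1 - 26 = -27$)
$D{\left(M,F \right)} = 2 M \left(11 + F\right)$
$\frac{430}{D{\left(I,45 \right)}} + \frac{5005}{4286} = \frac{430}{2 \left(-27\right) \left(11 + 45\right)} + \frac{5005}{4286} = \frac{430}{2 \left(-27\right) 56} + 5005 \cdot \frac{1}{4286} = \frac{430}{-3024} + \frac{5005}{4286} = 430 \left(- \frac{1}{3024}\right) + \frac{5005}{4286} = - \frac{215}{1512} + \frac{5005}{4286} = \frac{3323035}{3240216}$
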